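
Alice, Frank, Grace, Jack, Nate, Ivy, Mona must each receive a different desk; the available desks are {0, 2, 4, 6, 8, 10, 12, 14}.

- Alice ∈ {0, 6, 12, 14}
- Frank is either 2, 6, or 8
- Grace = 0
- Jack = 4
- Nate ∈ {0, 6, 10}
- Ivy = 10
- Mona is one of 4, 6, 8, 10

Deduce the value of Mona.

8

Grace has just one choice, so Grace = 0. Strike 0 from Alice, Nate.
Jack's domain is down to {4}, so Jack = 4. Eliminate 4 elsewhere: Mona.
Ivy must be 10 (only option left). Strike 10 from Nate, Mona.
Nate must be 6 (only option left). Eliminate 6 elsewhere: Alice, Frank, Mona.
So Mona = 8.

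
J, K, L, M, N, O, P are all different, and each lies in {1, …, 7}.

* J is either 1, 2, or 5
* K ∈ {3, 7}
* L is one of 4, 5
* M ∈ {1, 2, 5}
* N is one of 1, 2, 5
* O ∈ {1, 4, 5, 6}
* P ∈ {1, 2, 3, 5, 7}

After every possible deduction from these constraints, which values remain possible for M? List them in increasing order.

Among the 7 variables, 6 fits only O (and all 7 values in {1, 2, 3, 4, 5, 6, 7} must be used), so O = 6.
The 6 still-open variables together cover exactly {1, 2, 3, 4, 5, 7} — 6 values for 6 variables — and 4 appears only in L's list, so L = 4.
J, M, N share exactly the 3 values {1, 2, 5}; by pigeonhole those values go to them, so strike 1, 2, 5 from P.
No further eliminations apply; M can still be any of 1, 2, 5.

1, 2, 5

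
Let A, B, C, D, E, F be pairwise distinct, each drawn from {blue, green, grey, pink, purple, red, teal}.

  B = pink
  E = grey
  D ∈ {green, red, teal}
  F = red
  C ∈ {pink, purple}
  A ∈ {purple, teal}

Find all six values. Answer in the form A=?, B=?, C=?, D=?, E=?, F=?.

A=teal, B=pink, C=purple, D=green, E=grey, F=red

B must be pink (only option left). Eliminate pink elsewhere: C.
C has just one choice, so C = purple. Strike purple from A.
E must be grey (only option left).
F must be red (only option left). So D can't be red.
A's domain is down to {teal}, so A = teal. So D can't be teal.
D has just one choice, so D = green.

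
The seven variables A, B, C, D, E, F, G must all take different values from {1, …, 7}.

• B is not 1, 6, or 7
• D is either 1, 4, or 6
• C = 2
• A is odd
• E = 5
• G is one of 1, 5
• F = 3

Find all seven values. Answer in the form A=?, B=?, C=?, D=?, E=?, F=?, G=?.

A=7, B=4, C=2, D=6, E=5, F=3, G=1

C's domain is down to {2}, so C = 2. Strike 2 from B.
E has just one choice, so E = 5. Eliminate 5 elsewhere: A, B, G.
F must be 3 (only option left). So A, B can't be 3.
G has just one choice, so G = 1. Remove 1 from A, D.
That leaves A = 7.
B's domain is down to {4}, so B = 4. Strike 4 from D.
D's domain is down to {6}, so D = 6.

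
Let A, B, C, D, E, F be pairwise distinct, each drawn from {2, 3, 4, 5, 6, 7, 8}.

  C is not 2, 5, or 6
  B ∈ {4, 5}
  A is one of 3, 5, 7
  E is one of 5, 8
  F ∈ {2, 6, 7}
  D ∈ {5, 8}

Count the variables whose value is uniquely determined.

D and E share exactly the 2 values {5, 8}; by pigeonhole those values go to them, so strike 5, 8 from A, B, C.
B's domain is down to {4}, so B = 4. So C can't be 4.
The 2 variables A and C are confined to {3, 7}, which locks those values in; drop them from F.
Determined: B=4. The other variables each still have more than one consistent value. That makes 1.

1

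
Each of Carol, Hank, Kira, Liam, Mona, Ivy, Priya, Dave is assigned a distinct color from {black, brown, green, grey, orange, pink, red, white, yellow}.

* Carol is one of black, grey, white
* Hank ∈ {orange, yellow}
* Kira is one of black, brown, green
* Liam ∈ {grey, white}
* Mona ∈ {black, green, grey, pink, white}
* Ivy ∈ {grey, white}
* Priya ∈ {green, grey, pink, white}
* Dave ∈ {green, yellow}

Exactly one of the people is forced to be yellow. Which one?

The 8 variables together cover exactly {black, brown, green, grey, orange, pink, white, yellow} — 8 values for 8 variables — and brown appears only in Kira's list, so Kira = brown.
The 7 still-open variables draw from only 7 values {black, green, grey, orange, pink, white, yellow}, so each is used; only Hank can be orange, hence Hank = orange.
The 6 still-open variables draw from only 6 values {black, green, grey, pink, white, yellow}, so each is used; only Dave can be yellow, hence Dave = yellow.

Dave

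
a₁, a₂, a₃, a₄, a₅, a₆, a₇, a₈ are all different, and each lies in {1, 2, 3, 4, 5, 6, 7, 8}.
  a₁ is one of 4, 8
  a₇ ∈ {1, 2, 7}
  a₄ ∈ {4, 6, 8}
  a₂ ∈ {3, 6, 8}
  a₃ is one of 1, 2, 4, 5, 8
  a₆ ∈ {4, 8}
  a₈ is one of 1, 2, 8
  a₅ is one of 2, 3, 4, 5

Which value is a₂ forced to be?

Among the 8 variables, 7 fits only a₇ (and all 8 values in {1, 2, 3, 4, 5, 6, 7, 8} must be used), so a₇ = 7.
a₁ and a₆ share exactly the 2 values {4, 8}; by pigeonhole those values go to them, so strike 4, 8 from a₂, a₃, a₄, a₅, a₈.
a₄ must be 6 (only option left). Eliminate 6 elsewhere: a₂.
So a₂ = 3.

3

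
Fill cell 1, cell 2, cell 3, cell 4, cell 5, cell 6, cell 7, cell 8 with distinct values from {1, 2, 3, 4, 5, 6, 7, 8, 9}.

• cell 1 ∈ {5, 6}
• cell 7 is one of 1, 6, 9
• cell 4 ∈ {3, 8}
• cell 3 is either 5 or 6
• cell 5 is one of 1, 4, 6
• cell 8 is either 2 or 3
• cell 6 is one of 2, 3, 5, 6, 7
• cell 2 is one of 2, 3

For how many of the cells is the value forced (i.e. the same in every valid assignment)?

cell 1 and cell 3 between them cover only {5, 6} — a naked pair. Remove those values from cell 5, cell 6, cell 7.
The 2 variables cell 2 and cell 8 are confined to {2, 3}, which locks those values in; drop them from cell 4, cell 6.
cell 4 has just one choice, so cell 4 = 8.
cell 6 must be 7 (only option left).
Determined: cell 4=8, cell 6=7. The other cells each still have more than one consistent value. That makes 2.

2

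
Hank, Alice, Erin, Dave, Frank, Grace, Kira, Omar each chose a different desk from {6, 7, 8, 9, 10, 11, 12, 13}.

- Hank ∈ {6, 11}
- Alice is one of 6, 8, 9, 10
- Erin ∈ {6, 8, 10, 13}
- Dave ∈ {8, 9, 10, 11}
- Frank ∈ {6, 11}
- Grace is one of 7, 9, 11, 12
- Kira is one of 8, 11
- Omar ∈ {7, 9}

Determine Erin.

Among the 8 variables, 12 fits only Grace (and all 8 values in {6, 7, 8, 9, 10, 11, 12, 13} must be used), so Grace = 12.
The 7 still-open variables together cover exactly {6, 7, 8, 9, 10, 11, 13} — 7 values for 7 variables — and 7 appears only in Omar's list, so Omar = 7.
Among the 6 still-open variables, 13 fits only Erin (and all 6 values in {6, 8, 9, 10, 11, 13} must be used), so Erin = 13.

13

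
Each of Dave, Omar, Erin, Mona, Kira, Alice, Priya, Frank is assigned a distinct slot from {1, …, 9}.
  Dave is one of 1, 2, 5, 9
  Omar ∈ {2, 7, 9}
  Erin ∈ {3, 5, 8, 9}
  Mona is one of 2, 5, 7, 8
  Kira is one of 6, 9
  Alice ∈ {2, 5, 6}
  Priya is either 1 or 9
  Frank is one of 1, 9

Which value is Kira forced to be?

6

The 8 variables draw from only 8 values {1, 2, 3, 5, 6, 7, 8, 9}, so each is used; only Erin can be 3, hence Erin = 3.
Among the 7 still-open variables, 8 fits only Mona (and all 7 values in {1, 2, 5, 6, 7, 8, 9} must be used), so Mona = 8.
The 6 still-open variables together cover exactly {1, 2, 5, 6, 7, 9} — 6 values for 6 variables — and 7 appears only in Omar's list, so Omar = 7.
Priya and Frank share exactly the 2 values {1, 9}; by pigeonhole those values go to them, so strike 1, 9 from Dave, Kira.
So Kira = 6.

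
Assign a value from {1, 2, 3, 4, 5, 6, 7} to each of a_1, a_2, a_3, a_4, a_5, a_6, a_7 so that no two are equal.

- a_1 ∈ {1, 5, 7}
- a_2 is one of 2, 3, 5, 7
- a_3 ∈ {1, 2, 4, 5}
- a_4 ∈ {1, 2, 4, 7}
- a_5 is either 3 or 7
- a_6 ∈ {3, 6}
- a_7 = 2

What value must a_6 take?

6

a_7's domain is down to {2}, so a_7 = 2. Eliminate 2 elsewhere: a_2, a_3, a_4.
The 6 still-open variables together cover exactly {1, 3, 4, 5, 6, 7} — 6 values for 6 variables — and 6 appears only in a_6's list, so a_6 = 6.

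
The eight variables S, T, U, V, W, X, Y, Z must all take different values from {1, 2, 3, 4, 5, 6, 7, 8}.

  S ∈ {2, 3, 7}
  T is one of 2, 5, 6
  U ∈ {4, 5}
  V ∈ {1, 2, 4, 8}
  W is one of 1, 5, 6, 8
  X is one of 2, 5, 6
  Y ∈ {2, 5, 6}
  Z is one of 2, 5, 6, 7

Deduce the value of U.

4

Among the 8 variables, 3 fits only S (and all 8 values in {1, 2, 3, 4, 5, 6, 7, 8} must be used), so S = 3.
Among the 7 still-open variables, 7 fits only Z (and all 7 values in {1, 2, 4, 5, 6, 7, 8} must be used), so Z = 7.
T, X, Y share exactly the 3 values {2, 5, 6}; by pigeonhole those values go to them, so strike 2, 5, 6 from U, V, W.
So U = 4.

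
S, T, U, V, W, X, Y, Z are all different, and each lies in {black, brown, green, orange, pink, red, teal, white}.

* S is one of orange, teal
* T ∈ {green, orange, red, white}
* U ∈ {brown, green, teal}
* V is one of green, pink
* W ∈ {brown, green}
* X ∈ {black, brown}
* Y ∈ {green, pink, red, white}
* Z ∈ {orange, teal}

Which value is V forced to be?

Among the 8 variables, black fits only X (and all 8 values in {black, brown, green, orange, pink, red, teal, white} must be used), so X = black.
S and Z share exactly the 2 values {orange, teal}; by pigeonhole those values go to them, so strike orange, teal from T, U.
The 2 variables U and W are confined to {brown, green}, which locks those values in; drop them from T, V, Y.
So V = pink.

pink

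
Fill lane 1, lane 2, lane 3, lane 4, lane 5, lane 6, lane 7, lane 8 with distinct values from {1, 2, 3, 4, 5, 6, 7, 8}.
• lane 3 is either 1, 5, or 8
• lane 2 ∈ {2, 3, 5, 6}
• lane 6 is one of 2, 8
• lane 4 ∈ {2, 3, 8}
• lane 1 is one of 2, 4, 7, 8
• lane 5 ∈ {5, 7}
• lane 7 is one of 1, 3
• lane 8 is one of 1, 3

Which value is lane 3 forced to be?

The 8 variables together cover exactly {1, 2, 3, 4, 5, 6, 7, 8} — 8 values for 8 variables — and 4 appears only in lane 1's list, so lane 1 = 4.
The 7 still-open variables together cover exactly {1, 2, 3, 5, 6, 7, 8} — 7 values for 7 variables — and 6 appears only in lane 2's list, so lane 2 = 6.
Among the 6 still-open variables, 7 fits only lane 5 (and all 6 values in {1, 2, 3, 5, 7, 8} must be used), so lane 5 = 7.
Among the 5 still-open variables, 5 fits only lane 3 (and all 5 values in {1, 2, 3, 5, 8} must be used), so lane 3 = 5.

5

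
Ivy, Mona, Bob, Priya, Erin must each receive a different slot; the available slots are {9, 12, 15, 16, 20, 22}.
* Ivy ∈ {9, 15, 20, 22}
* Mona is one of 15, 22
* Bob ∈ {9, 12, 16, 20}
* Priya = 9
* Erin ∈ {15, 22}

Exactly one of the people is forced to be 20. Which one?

Ivy

Priya must be 9 (only option left). Eliminate 9 elsewhere: Ivy, Bob.
Mona and Erin share exactly the 2 values {15, 22}; by pigeonhole those values go to them, so strike 15, 22 from Ivy.
So 20 goes to Ivy.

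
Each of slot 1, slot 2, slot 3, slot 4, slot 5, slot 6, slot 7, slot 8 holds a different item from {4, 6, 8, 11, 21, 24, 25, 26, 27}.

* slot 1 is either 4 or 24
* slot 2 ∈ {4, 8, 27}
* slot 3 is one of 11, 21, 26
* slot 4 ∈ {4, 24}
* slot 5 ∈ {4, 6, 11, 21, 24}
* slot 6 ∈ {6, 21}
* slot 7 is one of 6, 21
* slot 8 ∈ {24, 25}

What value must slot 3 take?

26

The 2 variables slot 1 and slot 4 are confined to {4, 24}, which locks those values in; drop them from slot 2, slot 5, slot 8.
That leaves slot 8 = 25.
slot 6 and slot 7 between them cover only {6, 21} — a naked pair. Remove those values from slot 3, slot 5.
That leaves slot 5 = 11. So slot 3 can't be 11.
So slot 3 = 26.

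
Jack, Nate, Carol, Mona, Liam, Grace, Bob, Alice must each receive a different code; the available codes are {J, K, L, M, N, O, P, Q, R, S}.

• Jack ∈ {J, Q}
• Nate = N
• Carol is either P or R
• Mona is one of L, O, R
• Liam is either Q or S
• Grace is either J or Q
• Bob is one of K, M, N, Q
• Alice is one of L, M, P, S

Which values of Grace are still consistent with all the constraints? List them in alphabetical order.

J, Q

Nate must be N (only option left). Eliminate N elsewhere: Bob.
Jack and Grace between them cover only {J, Q} — a naked pair. Remove those values from Liam, Bob.
Liam must be S (only option left). Remove S from Alice.
No further eliminations apply; Grace can still be any of J, Q.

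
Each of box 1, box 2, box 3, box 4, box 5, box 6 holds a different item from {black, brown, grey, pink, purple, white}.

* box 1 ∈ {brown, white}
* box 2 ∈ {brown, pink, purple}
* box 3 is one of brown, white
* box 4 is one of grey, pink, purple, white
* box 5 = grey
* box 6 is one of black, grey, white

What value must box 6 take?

black

box 5 has just one choice, so box 5 = grey. Strike grey from box 4, box 6.
The 5 still-open variables draw from only 5 values {black, brown, pink, purple, white}, so each is used; only box 6 can be black, hence box 6 = black.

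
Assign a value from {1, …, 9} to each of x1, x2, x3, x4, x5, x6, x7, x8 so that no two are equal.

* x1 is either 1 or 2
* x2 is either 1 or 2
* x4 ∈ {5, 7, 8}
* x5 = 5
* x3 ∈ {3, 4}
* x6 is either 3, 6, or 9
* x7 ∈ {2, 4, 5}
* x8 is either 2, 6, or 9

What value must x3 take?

x5 must be 5 (only option left). So x4, x7 can't be 5.
x1 and x2 between them cover only {1, 2} — a naked pair. Remove those values from x7, x8.
x7 must be 4 (only option left). Strike 4 from x3.
So x3 = 3.

3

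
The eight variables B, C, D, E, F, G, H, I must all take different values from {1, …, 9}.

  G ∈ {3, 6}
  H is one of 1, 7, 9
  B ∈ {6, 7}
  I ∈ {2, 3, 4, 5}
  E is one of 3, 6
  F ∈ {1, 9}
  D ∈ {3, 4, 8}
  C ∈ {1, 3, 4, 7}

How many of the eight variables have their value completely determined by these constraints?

E and G share exactly the 2 values {3, 6}; by pigeonhole those values go to them, so strike 3, 6 from B, C, D, I.
That leaves B = 7. Remove 7 from C, H.
F and H between them cover only {1, 9} — a naked pair. Remove those values from C.
C's domain is down to {4}, so C = 4. Strike 4 from D, I.
That leaves D = 8.
Determined: B=7, C=4, D=8. The other variables each still have more than one consistent value. That makes 3.

3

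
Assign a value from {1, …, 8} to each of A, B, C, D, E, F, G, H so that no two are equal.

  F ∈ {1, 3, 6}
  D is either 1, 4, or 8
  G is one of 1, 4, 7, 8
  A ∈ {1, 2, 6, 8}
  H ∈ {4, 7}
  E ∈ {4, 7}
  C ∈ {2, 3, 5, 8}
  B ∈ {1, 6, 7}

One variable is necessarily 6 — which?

B

Among the 8 variables, 5 fits only C (and all 8 values in {1, 2, 3, 4, 5, 6, 7, 8} must be used), so C = 5.
Among the 7 still-open variables, 2 fits only A (and all 7 values in {1, 2, 3, 4, 6, 7, 8} must be used), so A = 2.
The 6 still-open variables together cover exactly {1, 3, 4, 6, 7, 8} — 6 values for 6 variables — and 3 appears only in F's list, so F = 3.
Among the 5 still-open variables, 6 fits only B (and all 5 values in {1, 4, 6, 7, 8} must be used), so B = 6.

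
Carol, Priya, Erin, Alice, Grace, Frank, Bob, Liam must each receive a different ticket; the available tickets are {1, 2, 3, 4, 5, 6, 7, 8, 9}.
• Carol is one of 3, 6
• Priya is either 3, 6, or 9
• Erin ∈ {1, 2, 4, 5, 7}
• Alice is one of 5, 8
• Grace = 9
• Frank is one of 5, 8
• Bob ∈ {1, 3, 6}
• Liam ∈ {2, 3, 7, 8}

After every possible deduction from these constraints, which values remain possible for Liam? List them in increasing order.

2, 7

Grace's domain is down to {9}, so Grace = 9. Strike 9 from Priya.
The 2 variables Carol and Priya are confined to {3, 6}, which locks those values in; drop them from Bob, Liam.
Bob has just one choice, so Bob = 1. So Erin can't be 1.
The 2 variables Alice and Frank are confined to {5, 8}, which locks those values in; drop them from Erin, Liam.
No further eliminations apply; Liam can still be any of 2, 7.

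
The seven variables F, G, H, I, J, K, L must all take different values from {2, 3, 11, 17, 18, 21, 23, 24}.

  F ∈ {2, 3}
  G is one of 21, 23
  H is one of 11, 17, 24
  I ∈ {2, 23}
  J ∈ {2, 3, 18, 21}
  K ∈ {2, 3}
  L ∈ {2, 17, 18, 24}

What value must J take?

18

The 2 variables F and K are confined to {2, 3}, which locks those values in; drop them from I, J, L.
I must be 23 (only option left). Remove 23 from G.
That leaves G = 21. Remove 21 from J.
So J = 18.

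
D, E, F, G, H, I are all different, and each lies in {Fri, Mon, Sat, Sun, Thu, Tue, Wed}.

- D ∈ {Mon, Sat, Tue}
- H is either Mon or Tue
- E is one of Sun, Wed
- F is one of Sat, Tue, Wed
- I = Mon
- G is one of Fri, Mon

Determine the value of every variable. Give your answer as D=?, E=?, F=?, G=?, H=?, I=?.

D=Sat, E=Sun, F=Wed, G=Fri, H=Tue, I=Mon

I's domain is down to {Mon}, so I = Mon. Remove Mon from D, G, H.
G has just one choice, so G = Fri.
That leaves H = Tue. Remove Tue from D, F.
D has just one choice, so D = Sat. Eliminate Sat elsewhere: F.
F has just one choice, so F = Wed. So E can't be Wed.
That leaves E = Sun.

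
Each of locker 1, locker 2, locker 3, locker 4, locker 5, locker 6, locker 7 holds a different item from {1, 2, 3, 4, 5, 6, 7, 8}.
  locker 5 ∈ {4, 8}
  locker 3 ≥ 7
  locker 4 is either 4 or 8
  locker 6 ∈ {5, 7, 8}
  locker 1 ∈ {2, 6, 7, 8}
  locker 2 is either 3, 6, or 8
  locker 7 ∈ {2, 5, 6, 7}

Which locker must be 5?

Among the 7 variables, 3 fits only locker 2 (and all 7 values in {2, 3, 4, 5, 6, 7, 8} must be used), so locker 2 = 3.
locker 4 and locker 5 between them cover only {4, 8} — a naked pair. Remove those values from locker 1, locker 3, locker 6.
locker 3 must be 7 (only option left). Eliminate 7 elsewhere: locker 1, locker 6, locker 7.
So 5 goes to locker 6.

locker 6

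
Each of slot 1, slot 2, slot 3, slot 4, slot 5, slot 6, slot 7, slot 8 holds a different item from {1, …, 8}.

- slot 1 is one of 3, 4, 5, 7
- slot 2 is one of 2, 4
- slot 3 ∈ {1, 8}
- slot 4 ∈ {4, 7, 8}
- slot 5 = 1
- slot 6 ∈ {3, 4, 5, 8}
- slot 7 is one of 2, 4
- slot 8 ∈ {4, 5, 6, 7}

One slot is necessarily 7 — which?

slot 4

slot 5 must be 1 (only option left). Eliminate 1 elsewhere: slot 3.
slot 3's domain is down to {8}, so slot 3 = 8. Remove 8 from slot 4, slot 6.
The 6 still-open variables draw from only 6 values {2, 3, 4, 5, 6, 7}, so each is used; only slot 8 can be 6, hence slot 8 = 6.
The 2 variables slot 2 and slot 7 are confined to {2, 4}, which locks those values in; drop them from slot 1, slot 4, slot 6.
So 7 goes to slot 4.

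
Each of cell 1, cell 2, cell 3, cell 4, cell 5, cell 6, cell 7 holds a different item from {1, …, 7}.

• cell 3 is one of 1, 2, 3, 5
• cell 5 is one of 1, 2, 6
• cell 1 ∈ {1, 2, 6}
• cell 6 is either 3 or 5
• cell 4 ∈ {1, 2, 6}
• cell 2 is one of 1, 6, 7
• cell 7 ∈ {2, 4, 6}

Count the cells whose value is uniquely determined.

2

The 7 variables draw from only 7 values {1, 2, 3, 4, 5, 6, 7}, so each is used; only cell 7 can be 4, hence cell 7 = 4.
Among the 6 still-open variables, 7 fits only cell 2 (and all 6 values in {1, 2, 3, 5, 6, 7} must be used), so cell 2 = 7.
cell 1, cell 4, cell 5 share exactly the 3 values {1, 2, 6}; by pigeonhole those values go to them, so strike 1, 2, 6 from cell 3.
Determined: cell 2=7, cell 7=4. The other cells each still have more than one consistent value. That makes 2.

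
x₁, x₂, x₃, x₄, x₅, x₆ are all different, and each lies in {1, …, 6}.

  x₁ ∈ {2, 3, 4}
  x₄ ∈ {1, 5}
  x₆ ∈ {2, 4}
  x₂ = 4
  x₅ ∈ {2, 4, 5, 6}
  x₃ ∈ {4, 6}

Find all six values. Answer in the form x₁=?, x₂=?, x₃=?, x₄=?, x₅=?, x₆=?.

x₂ must be 4 (only option left). Strike 4 from x₁, x₃, x₅, x₆.
x₃'s domain is down to {6}, so x₃ = 6. Strike 6 from x₅.
x₆'s domain is down to {2}, so x₆ = 2. Eliminate 2 elsewhere: x₁, x₅.
That leaves x₁ = 3.
That leaves x₅ = 5. Strike 5 from x₄.
That leaves x₄ = 1.

x₁=3, x₂=4, x₃=6, x₄=1, x₅=5, x₆=2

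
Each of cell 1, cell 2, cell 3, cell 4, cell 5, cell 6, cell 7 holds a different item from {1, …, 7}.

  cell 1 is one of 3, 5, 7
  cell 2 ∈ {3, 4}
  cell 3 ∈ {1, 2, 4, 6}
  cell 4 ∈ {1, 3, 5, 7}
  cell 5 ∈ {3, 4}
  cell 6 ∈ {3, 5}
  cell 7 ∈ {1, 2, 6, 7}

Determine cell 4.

cell 2 and cell 5 share exactly the 2 values {3, 4}; by pigeonhole those values go to them, so strike 3, 4 from cell 1, cell 3, cell 4, cell 6.
cell 6 has just one choice, so cell 6 = 5. So cell 1, cell 4 can't be 5.
cell 1 must be 7 (only option left). Eliminate 7 elsewhere: cell 4, cell 7.
So cell 4 = 1.

1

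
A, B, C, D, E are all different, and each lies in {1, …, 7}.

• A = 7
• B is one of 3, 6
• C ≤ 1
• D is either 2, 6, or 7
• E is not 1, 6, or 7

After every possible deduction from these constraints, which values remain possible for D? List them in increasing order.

2, 6

A has just one choice, so A = 7. So D can't be 7.
C's domain is down to {1}, so C = 1.
No further eliminations apply; D can still be any of 2, 6.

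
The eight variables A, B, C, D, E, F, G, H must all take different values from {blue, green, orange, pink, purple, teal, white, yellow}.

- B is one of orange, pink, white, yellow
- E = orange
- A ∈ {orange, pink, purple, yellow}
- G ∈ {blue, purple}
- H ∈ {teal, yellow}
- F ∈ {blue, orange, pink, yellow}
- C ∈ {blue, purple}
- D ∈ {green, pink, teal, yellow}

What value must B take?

white

E's domain is down to {orange}, so E = orange. Strike orange from A, B, F.
Among the 7 still-open variables, green fits only D (and all 7 values in {blue, green, pink, purple, teal, white, yellow} must be used), so D = green.
Among the 6 still-open variables, teal fits only H (and all 6 values in {blue, pink, purple, teal, white, yellow} must be used), so H = teal.
Among the 5 still-open variables, white fits only B (and all 5 values in {blue, pink, purple, white, yellow} must be used), so B = white.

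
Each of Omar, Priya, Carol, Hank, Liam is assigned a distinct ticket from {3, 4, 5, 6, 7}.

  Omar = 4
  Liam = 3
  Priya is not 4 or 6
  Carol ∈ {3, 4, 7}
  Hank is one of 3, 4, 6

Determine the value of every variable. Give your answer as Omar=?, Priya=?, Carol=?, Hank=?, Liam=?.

Omar=4, Priya=5, Carol=7, Hank=6, Liam=3

Omar's domain is down to {4}, so Omar = 4. Remove 4 from Carol, Hank.
Liam must be 3 (only option left). So Priya, Carol, Hank can't be 3.
That leaves Carol = 7. Strike 7 from Priya.
Hank's domain is down to {6}, so Hank = 6.
Priya must be 5 (only option left).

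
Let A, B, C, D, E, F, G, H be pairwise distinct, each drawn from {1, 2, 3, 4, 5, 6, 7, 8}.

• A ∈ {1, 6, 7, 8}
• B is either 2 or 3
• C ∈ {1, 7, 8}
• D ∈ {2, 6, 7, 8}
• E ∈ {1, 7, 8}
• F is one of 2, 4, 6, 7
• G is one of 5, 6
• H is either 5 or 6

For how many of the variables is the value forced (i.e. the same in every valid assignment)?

The 8 variables draw from only 8 values {1, 2, 3, 4, 5, 6, 7, 8}, so each is used; only B can be 3, hence B = 3.
Among the 7 still-open variables, 4 fits only F (and all 7 values in {1, 2, 4, 5, 6, 7, 8} must be used), so F = 4.
The 6 still-open variables draw from only 6 values {1, 2, 5, 6, 7, 8}, so each is used; only D can be 2, hence D = 2.
G and H between them cover only {5, 6} — a naked pair. Remove those values from A.
Determined: B=3, D=2, F=4. The other variables each still have more than one consistent value. That makes 3.

3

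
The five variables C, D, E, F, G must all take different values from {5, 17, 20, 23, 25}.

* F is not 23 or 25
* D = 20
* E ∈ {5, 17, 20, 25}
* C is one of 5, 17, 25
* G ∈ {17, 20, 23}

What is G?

23

D must be 20 (only option left). Eliminate 20 elsewhere: E, F, G.
The 4 still-open variables draw from only 4 values {5, 17, 23, 25}, so each is used; only G can be 23, hence G = 23.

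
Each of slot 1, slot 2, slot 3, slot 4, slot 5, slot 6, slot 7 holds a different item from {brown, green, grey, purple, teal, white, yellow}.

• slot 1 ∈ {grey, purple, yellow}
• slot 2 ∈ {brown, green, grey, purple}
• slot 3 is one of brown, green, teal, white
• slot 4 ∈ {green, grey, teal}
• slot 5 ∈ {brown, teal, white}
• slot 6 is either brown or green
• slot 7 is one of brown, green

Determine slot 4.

The 7 variables together cover exactly {brown, green, grey, purple, teal, white, yellow} — 7 values for 7 variables — and yellow appears only in slot 1's list, so slot 1 = yellow.
Among the 6 still-open variables, purple fits only slot 2 (and all 6 values in {brown, green, grey, purple, teal, white} must be used), so slot 2 = purple.
The 5 still-open variables draw from only 5 values {brown, green, grey, teal, white}, so each is used; only slot 4 can be grey, hence slot 4 = grey.

grey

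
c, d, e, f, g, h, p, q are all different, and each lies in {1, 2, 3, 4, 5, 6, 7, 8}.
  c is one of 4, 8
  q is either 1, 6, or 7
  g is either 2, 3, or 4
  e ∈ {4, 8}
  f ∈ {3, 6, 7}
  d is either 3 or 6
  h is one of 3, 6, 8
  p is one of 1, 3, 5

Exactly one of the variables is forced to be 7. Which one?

f

The 8 variables together cover exactly {1, 2, 3, 4, 5, 6, 7, 8} — 8 values for 8 variables — and 2 appears only in g's list, so g = 2.
The 7 still-open variables together cover exactly {1, 3, 4, 5, 6, 7, 8} — 7 values for 7 variables — and 5 appears only in p's list, so p = 5.
Among the 6 still-open variables, 1 fits only q (and all 6 values in {1, 3, 4, 6, 7, 8} must be used), so q = 1.
The 5 still-open variables together cover exactly {3, 4, 6, 7, 8} — 5 values for 5 variables — and 7 appears only in f's list, so f = 7.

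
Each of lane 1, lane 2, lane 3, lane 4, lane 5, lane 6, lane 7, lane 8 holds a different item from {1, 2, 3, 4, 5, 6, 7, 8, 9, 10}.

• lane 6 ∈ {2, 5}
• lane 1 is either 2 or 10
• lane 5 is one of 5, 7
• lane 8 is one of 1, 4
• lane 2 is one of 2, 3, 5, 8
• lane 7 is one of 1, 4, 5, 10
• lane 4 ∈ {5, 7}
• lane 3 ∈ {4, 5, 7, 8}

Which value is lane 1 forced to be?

10

The 8 variables draw from only 8 values {1, 2, 3, 4, 5, 7, 8, 10}, so each is used; only lane 2 can be 3, hence lane 2 = 3.
The 7 still-open variables together cover exactly {1, 2, 4, 5, 7, 8, 10} — 7 values for 7 variables — and 8 appears only in lane 3's list, so lane 3 = 8.
lane 4 and lane 5 share exactly the 2 values {5, 7}; by pigeonhole those values go to them, so strike 5, 7 from lane 6, lane 7.
lane 6's domain is down to {2}, so lane 6 = 2. Strike 2 from lane 1.
So lane 1 = 10.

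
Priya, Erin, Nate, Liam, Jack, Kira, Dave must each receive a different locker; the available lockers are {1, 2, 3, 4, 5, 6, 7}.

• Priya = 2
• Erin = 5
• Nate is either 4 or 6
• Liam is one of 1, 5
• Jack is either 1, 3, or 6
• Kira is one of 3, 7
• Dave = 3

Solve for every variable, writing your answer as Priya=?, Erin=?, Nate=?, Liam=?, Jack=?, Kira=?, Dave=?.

Priya has just one choice, so Priya = 2.
Erin has just one choice, so Erin = 5. Strike 5 from Liam.
Liam's domain is down to {1}, so Liam = 1. Strike 1 from Jack.
That leaves Dave = 3. Strike 3 from Jack, Kira.
Jack has just one choice, so Jack = 6. Strike 6 from Nate.
Kira has just one choice, so Kira = 7.
That leaves Nate = 4.

Priya=2, Erin=5, Nate=4, Liam=1, Jack=6, Kira=7, Dave=3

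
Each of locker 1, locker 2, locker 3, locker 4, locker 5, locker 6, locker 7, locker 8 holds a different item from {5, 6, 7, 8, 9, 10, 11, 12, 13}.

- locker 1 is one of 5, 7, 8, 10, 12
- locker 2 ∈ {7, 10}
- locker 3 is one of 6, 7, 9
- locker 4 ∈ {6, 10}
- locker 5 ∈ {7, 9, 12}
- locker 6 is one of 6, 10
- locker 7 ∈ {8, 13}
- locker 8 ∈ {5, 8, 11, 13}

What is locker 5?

The 2 variables locker 4 and locker 6 are confined to {6, 10}, which locks those values in; drop them from locker 1, locker 2, locker 3.
locker 2's domain is down to {7}, so locker 2 = 7. So locker 1, locker 3, locker 5 can't be 7.
That leaves locker 3 = 9. Strike 9 from locker 5.
So locker 5 = 12.

12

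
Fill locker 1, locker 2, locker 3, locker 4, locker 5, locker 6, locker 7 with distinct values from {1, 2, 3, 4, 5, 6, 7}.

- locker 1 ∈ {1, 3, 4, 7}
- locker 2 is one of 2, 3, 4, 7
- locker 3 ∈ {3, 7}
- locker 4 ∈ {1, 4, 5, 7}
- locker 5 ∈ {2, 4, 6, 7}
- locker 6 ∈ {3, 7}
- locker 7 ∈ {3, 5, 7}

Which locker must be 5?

locker 7

The 7 variables draw from only 7 values {1, 2, 3, 4, 5, 6, 7}, so each is used; only locker 5 can be 6, hence locker 5 = 6.
Among the 6 still-open variables, 2 fits only locker 2 (and all 6 values in {1, 2, 3, 4, 5, 7} must be used), so locker 2 = 2.
locker 3 and locker 6 share exactly the 2 values {3, 7}; by pigeonhole those values go to them, so strike 3, 7 from locker 1, locker 4, locker 7.
So 5 goes to locker 7.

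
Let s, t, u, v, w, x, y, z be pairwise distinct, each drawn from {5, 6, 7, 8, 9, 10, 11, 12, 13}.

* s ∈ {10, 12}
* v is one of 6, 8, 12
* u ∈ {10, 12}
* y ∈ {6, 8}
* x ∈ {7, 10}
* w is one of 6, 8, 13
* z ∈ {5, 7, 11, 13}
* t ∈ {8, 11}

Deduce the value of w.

The 8 variables together cover exactly {5, 6, 7, 8, 10, 11, 12, 13} — 8 values for 8 variables — and 5 appears only in z's list, so z = 5.
The 7 still-open variables together cover exactly {6, 7, 8, 10, 11, 12, 13} — 7 values for 7 variables — and 7 appears only in x's list, so x = 7.
Among the 6 still-open variables, 11 fits only t (and all 6 values in {6, 8, 10, 11, 12, 13} must be used), so t = 11.
The 5 still-open variables together cover exactly {6, 8, 10, 12, 13} — 5 values for 5 variables — and 13 appears only in w's list, so w = 13.

13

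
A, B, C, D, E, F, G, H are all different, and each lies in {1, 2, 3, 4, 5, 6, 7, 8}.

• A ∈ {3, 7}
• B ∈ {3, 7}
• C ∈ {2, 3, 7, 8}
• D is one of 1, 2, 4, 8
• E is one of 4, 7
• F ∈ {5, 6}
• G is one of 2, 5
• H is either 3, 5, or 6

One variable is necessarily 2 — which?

The 8 variables draw from only 8 values {1, 2, 3, 4, 5, 6, 7, 8}, so each is used; only D can be 1, hence D = 1.
Among the 7 still-open variables, 4 fits only E (and all 7 values in {2, 3, 4, 5, 6, 7, 8} must be used), so E = 4.
Among the 6 still-open variables, 8 fits only C (and all 6 values in {2, 3, 5, 6, 7, 8} must be used), so C = 8.
The 5 still-open variables together cover exactly {2, 3, 5, 6, 7} — 5 values for 5 variables — and 2 appears only in G's list, so G = 2.

G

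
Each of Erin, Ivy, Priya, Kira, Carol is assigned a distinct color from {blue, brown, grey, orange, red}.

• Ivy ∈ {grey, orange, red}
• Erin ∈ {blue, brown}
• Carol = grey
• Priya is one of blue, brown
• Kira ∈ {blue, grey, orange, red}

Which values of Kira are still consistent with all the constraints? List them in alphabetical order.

Carol's domain is down to {grey}, so Carol = grey. Strike grey from Ivy, Kira.
The 2 variables Erin and Priya are confined to {blue, brown}, which locks those values in; drop them from Kira.
No further eliminations apply; Kira can still be any of orange, red.

orange, red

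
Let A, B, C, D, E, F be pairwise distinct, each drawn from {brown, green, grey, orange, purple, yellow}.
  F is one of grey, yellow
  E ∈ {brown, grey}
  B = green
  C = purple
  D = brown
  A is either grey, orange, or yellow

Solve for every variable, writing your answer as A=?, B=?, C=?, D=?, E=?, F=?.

B must be green (only option left).
C's domain is down to {purple}, so C = purple.
D must be brown (only option left). Eliminate brown elsewhere: E.
E's domain is down to {grey}, so E = grey. Remove grey from A, F.
F has just one choice, so F = yellow. Eliminate yellow elsewhere: A.
A's domain is down to {orange}, so A = orange.

A=orange, B=green, C=purple, D=brown, E=grey, F=yellow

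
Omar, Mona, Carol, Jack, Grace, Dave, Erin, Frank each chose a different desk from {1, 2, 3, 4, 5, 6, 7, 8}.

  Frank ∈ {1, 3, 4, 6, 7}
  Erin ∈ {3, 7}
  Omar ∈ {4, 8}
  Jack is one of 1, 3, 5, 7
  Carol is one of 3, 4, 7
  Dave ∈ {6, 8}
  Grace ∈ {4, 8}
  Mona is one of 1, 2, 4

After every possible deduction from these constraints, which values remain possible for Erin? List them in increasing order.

3, 7

Among the 8 variables, 2 fits only Mona (and all 8 values in {1, 2, 3, 4, 5, 6, 7, 8} must be used), so Mona = 2.
The 7 still-open variables together cover exactly {1, 3, 4, 5, 6, 7, 8} — 7 values for 7 variables — and 5 appears only in Jack's list, so Jack = 5.
The 6 still-open variables together cover exactly {1, 3, 4, 6, 7, 8} — 6 values for 6 variables — and 1 appears only in Frank's list, so Frank = 1.
The 5 still-open variables draw from only 5 values {3, 4, 6, 7, 8}, so each is used; only Dave can be 6, hence Dave = 6.
Omar and Grace share exactly the 2 values {4, 8}; by pigeonhole those values go to them, so strike 4, 8 from Carol.
No further eliminations apply; Erin can still be any of 3, 7.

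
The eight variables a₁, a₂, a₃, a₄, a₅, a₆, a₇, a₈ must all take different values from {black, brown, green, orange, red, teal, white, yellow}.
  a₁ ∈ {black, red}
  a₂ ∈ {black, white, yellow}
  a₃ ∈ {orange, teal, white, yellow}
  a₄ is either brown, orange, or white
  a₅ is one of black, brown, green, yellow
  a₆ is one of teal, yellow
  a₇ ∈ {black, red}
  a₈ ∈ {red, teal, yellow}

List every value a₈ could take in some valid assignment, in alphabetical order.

teal, yellow

Among the 8 variables, green fits only a₅ (and all 8 values in {black, brown, green, orange, red, teal, white, yellow} must be used), so a₅ = green.
The 7 still-open variables draw from only 7 values {black, brown, orange, red, teal, white, yellow}, so each is used; only a₄ can be brown, hence a₄ = brown.
The 6 still-open variables draw from only 6 values {black, orange, red, teal, white, yellow}, so each is used; only a₃ can be orange, hence a₃ = orange.
The 5 still-open variables draw from only 5 values {black, red, teal, white, yellow}, so each is used; only a₂ can be white, hence a₂ = white.
a₁ and a₇ between them cover only {black, red} — a naked pair. Remove those values from a₈.
No further eliminations apply; a₈ can still be any of teal, yellow.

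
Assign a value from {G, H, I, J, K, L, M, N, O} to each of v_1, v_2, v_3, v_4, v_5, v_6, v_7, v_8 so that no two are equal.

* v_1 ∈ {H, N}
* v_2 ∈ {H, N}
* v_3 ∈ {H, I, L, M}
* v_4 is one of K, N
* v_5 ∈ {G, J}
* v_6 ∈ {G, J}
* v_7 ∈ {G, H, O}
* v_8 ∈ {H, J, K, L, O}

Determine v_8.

L

v_1 and v_2 share exactly the 2 values {H, N}; by pigeonhole those values go to them, so strike H, N from v_3, v_4, v_7, v_8.
v_4 must be K (only option left). Strike K from v_8.
v_5 and v_6 between them cover only {G, J} — a naked pair. Remove those values from v_7, v_8.
v_7 must be O (only option left). Strike O from v_8.
So v_8 = L.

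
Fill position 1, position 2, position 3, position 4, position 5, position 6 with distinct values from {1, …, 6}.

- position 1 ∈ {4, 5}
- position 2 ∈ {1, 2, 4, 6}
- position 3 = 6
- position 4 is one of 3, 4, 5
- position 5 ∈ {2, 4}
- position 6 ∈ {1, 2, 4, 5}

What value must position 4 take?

position 3 must be 6 (only option left). Eliminate 6 elsewhere: position 2.
Among the 5 still-open variables, 3 fits only position 4 (and all 5 values in {1, 2, 3, 4, 5} must be used), so position 4 = 3.

3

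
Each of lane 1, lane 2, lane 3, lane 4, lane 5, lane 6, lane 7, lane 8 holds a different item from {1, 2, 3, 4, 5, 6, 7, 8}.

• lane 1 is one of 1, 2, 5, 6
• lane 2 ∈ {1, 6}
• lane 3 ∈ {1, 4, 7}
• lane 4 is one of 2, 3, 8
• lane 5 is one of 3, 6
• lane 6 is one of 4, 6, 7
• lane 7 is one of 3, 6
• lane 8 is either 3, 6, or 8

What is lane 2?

1

Among the 8 variables, 5 fits only lane 1 (and all 8 values in {1, 2, 3, 4, 5, 6, 7, 8} must be used), so lane 1 = 5.
The 7 still-open variables draw from only 7 values {1, 2, 3, 4, 6, 7, 8}, so each is used; only lane 4 can be 2, hence lane 4 = 2.
The 6 still-open variables draw from only 6 values {1, 3, 4, 6, 7, 8}, so each is used; only lane 8 can be 8, hence lane 8 = 8.
lane 5 and lane 7 between them cover only {3, 6} — a naked pair. Remove those values from lane 2, lane 6.
So lane 2 = 1.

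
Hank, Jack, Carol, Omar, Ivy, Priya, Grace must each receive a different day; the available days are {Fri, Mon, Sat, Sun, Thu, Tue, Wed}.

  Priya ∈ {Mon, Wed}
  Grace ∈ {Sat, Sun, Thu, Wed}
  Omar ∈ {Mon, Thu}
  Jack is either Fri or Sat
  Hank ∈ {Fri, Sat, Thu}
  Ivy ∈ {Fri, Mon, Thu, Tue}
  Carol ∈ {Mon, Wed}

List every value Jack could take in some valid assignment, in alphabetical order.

The 7 variables together cover exactly {Fri, Mon, Sat, Sun, Thu, Tue, Wed} — 7 values for 7 variables — and Sun appears only in Grace's list, so Grace = Sun.
Among the 6 still-open variables, Tue fits only Ivy (and all 6 values in {Fri, Mon, Sat, Thu, Tue, Wed} must be used), so Ivy = Tue.
The 2 variables Carol and Priya are confined to {Mon, Wed}, which locks those values in; drop them from Omar.
That leaves Omar = Thu. Eliminate Thu elsewhere: Hank.
No further eliminations apply; Jack can still be any of Fri, Sat.

Fri, Sat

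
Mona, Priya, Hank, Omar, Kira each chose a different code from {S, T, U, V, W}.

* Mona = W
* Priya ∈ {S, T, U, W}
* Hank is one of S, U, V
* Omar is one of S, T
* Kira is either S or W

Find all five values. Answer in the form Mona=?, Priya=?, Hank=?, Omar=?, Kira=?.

Mona=W, Priya=U, Hank=V, Omar=T, Kira=S

Mona's domain is down to {W}, so Mona = W. Remove W from Priya, Kira.
That leaves Kira = S. Remove S from Priya, Hank, Omar.
Omar has just one choice, so Omar = T. Strike T from Priya.
That leaves Priya = U. So Hank can't be U.
Hank's domain is down to {V}, so Hank = V.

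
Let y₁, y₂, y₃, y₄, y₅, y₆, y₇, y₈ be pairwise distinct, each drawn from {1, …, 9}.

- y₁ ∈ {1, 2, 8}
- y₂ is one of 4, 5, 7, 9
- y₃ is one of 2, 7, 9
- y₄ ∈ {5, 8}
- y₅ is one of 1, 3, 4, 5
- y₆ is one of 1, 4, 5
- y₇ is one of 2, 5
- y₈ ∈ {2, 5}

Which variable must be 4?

The 8 variables draw from only 8 values {1, 2, 3, 4, 5, 7, 8, 9}, so each is used; only y₅ can be 3, hence y₅ = 3.
y₇ and y₈ between them cover only {2, 5} — a naked pair. Remove those values from y₁, y₂, y₃, y₄, y₆.
y₄'s domain is down to {8}, so y₄ = 8. Remove 8 from y₁.
y₁ must be 1 (only option left). Remove 1 from y₆.
So 4 goes to y₆.

y₆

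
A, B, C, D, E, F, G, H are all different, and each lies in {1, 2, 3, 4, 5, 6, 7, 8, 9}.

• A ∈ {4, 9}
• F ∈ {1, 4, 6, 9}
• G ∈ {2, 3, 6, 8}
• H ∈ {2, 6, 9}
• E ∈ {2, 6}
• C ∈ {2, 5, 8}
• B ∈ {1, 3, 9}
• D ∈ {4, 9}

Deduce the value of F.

The 8 variables together cover exactly {1, 2, 3, 4, 5, 6, 8, 9} — 8 values for 8 variables — and 5 appears only in C's list, so C = 5.
The 7 still-open variables draw from only 7 values {1, 2, 3, 4, 6, 8, 9}, so each is used; only G can be 8, hence G = 8.
The 6 still-open variables draw from only 6 values {1, 2, 3, 4, 6, 9}, so each is used; only B can be 3, hence B = 3.
Among the 5 still-open variables, 1 fits only F (and all 5 values in {1, 2, 4, 6, 9} must be used), so F = 1.

1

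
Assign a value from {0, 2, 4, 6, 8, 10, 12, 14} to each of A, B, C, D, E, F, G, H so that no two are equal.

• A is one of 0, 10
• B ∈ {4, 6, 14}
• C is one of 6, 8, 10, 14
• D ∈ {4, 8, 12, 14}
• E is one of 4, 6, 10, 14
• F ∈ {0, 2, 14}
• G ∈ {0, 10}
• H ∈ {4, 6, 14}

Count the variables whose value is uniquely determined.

Among the 8 variables, 2 fits only F (and all 8 values in {0, 2, 4, 6, 8, 10, 12, 14} must be used), so F = 2.
The 7 still-open variables draw from only 7 values {0, 4, 6, 8, 10, 12, 14}, so each is used; only D can be 12, hence D = 12.
The 6 still-open variables draw from only 6 values {0, 4, 6, 8, 10, 14}, so each is used; only C can be 8, hence C = 8.
A and G share exactly the 2 values {0, 10}; by pigeonhole those values go to them, so strike 0, 10 from E.
Determined: C=8, D=12, F=2. The other variables each still have more than one consistent value. That makes 3.

3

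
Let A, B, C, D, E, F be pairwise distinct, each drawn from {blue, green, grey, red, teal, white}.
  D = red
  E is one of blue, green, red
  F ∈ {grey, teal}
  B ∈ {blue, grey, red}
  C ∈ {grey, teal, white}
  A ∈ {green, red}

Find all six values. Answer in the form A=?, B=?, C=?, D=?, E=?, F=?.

D's domain is down to {red}, so D = red. So A, B, E can't be red.
That leaves A = green. Strike green from E.
E must be blue (only option left). Strike blue from B.
B must be grey (only option left). So C, F can't be grey.
F has just one choice, so F = teal. Eliminate teal elsewhere: C.
C must be white (only option left).

A=green, B=grey, C=white, D=red, E=blue, F=teal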